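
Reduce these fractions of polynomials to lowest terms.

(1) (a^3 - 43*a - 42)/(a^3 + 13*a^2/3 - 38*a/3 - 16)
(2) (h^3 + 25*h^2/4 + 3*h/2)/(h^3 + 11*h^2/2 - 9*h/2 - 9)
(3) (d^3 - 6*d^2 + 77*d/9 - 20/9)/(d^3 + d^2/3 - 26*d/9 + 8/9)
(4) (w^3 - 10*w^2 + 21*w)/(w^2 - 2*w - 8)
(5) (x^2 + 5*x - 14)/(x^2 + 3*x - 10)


(1) = (3*a - 21)/(3*a - 8)
(2) = (4*h^2 + h)/(4*h^2 - 2*h - 6)
(3) = (3*d^2 - 17*d + 20)/(3*d^2 + 2*d - 8)
(4) = (w^3 - 10*w^2 + 21*w)/(w^2 - 2*w - 8)
(5) = (x + 7)/(x + 5)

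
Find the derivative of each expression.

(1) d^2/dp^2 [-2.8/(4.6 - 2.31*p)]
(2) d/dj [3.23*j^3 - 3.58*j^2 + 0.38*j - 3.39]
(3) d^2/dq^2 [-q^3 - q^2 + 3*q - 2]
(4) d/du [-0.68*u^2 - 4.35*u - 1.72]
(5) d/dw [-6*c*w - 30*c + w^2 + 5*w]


(1) = 29.88216/(2.31*p - 4.6)^3
(2) = 9.69*j^2 - 7.16*j + 0.38
(3) = -6*q - 2
(4) = -1.36*u - 4.35
(5) = -6*c + 2*w + 5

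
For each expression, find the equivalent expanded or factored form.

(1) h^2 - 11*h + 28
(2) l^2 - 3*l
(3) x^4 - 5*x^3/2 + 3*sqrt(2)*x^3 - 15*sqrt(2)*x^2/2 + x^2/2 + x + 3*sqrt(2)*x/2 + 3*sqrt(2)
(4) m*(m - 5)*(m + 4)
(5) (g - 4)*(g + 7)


(1) = (h - 7)*(h - 4)
(2) = l*(l - 3)
(3) = (x - 2)*(x - 1)*(x + 1/2)*(x + 3*sqrt(2))
(4) = m^3 - m^2 - 20*m
(5) = g^2 + 3*g - 28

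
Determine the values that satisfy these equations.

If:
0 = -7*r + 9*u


Then:
r = 9*u/7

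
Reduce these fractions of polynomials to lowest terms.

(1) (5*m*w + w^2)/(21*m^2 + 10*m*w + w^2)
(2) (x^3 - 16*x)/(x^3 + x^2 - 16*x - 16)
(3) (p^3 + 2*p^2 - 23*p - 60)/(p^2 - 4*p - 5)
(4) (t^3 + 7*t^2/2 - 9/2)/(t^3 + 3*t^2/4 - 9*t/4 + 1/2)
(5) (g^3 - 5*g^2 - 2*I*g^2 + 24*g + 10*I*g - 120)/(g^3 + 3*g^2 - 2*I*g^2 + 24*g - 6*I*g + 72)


(1) = (5*m*w + w^2)/(21*m^2 + 10*m*w + w^2)
(2) = x/(x + 1)
(3) = (p^2 + 7*p + 12)/(p + 1)
(4) = (4*t^2 + 18*t + 18)/(4*t^2 + 7*t - 2)
(5) = (g - 5)/(g + 3)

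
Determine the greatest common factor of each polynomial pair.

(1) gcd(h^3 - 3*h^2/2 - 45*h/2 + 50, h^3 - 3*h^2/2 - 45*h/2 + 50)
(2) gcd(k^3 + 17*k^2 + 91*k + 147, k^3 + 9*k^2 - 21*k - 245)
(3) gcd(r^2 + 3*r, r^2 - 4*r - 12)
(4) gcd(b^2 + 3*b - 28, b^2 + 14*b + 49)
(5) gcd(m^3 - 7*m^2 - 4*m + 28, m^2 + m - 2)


(1) = gcd((h - 4)*(h - 5/2)*(h + 5), (h - 4)*(h - 5/2)*(h + 5)) = h^3 - 3*h^2/2 - 45*h/2 + 50
(2) = gcd((k + 3)*(k + 7)^2, (k - 5)*(k + 7)^2) = k^2 + 14*k + 49
(3) = gcd(r*(r + 3), (r - 6)*(r + 2)) = 1
(4) = gcd((b - 4)*(b + 7), (b + 7)^2) = b + 7
(5) = gcd((m - 7)*(m - 2)*(m + 2), (m - 1)*(m + 2)) = m + 2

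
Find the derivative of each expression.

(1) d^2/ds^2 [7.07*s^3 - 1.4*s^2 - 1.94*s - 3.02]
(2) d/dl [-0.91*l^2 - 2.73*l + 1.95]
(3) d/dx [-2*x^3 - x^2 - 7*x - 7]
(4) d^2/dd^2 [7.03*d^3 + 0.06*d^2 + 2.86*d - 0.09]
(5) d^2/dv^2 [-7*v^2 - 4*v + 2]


(1) = 42.42*s - 2.8
(2) = -1.82*l - 2.73
(3) = -6*x^2 - 2*x - 7
(4) = 42.18*d + 0.12
(5) = -14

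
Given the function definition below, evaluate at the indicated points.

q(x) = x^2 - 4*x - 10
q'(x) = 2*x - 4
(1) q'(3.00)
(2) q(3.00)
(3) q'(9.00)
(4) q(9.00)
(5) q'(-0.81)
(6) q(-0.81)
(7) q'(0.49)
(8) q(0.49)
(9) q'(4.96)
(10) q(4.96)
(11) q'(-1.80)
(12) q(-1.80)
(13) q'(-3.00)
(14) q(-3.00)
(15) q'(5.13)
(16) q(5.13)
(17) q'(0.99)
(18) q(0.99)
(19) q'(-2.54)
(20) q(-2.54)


(1) = 2.00
(2) = -13.00
(3) = 14.00
(4) = 35.00
(5) = -5.62
(6) = -6.10
(7) = -3.02
(8) = -11.72
(9) = 5.92
(10) = -5.24
(11) = -7.60
(12) = 0.44
(13) = -10.00
(14) = 11.00
(15) = 6.26
(16) = -4.20
(17) = -2.02
(18) = -12.98
(19) = -9.08
(20) = 6.61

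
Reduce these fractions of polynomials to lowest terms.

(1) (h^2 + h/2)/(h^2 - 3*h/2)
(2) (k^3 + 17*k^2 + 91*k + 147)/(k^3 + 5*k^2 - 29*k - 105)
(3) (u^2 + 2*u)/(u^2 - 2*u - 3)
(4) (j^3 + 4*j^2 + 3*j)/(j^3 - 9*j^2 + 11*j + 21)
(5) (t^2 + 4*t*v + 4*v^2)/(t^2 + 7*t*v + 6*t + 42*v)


(1) = (2*h + 1)/(2*h - 3)
(2) = (k + 7)/(k - 5)
(3) = (u^2 + 2*u)/(u^2 - 2*u - 3)
(4) = (j^2 + 3*j)/(j^2 - 10*j + 21)
(5) = (t^2 + 4*t*v + 4*v^2)/(t^2 + 7*t*v + 6*t + 42*v)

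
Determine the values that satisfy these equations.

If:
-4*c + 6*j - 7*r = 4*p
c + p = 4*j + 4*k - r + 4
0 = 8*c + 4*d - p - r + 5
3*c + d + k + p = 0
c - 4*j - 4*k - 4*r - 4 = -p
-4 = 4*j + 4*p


Then:
c = 11
d = -49/2
j = 4
k = -7/2
p = -5
r = 0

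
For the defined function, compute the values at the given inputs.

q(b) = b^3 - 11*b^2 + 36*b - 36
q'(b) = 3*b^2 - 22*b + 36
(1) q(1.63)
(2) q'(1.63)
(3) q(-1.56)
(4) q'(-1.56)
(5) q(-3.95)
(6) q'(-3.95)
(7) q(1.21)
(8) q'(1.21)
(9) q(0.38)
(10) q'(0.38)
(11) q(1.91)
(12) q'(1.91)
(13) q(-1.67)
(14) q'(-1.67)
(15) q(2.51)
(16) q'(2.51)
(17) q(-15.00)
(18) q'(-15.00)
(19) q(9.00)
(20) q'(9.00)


(1) = -2.22
(2) = 8.11
(3) = -122.73
(4) = 77.62
(5) = -411.46
(6) = 169.71
(7) = -6.77
(8) = 13.77
(9) = -23.85
(10) = 28.07
(11) = -0.40
(12) = 4.92
(13) = -131.46
(14) = 81.11
(15) = 0.87
(16) = -0.32
(17) = -6426.00
(18) = 1041.00
(19) = 126.00
(20) = 81.00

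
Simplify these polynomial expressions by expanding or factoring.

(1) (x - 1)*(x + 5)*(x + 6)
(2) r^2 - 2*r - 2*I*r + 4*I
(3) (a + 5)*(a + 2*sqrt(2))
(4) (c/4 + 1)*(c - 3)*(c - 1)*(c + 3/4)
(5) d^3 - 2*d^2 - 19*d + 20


(1) = x^3 + 10*x^2 + 19*x - 30
(2) = (r - 2)*(r - 2*I)
(3) = a^2 + 2*sqrt(2)*a + 5*a + 10*sqrt(2)
(4) = c^4/4 + 3*c^3/16 - 13*c^2/4 + 9*c/16 + 9/4
(5) = (d - 5)*(d - 1)*(d + 4)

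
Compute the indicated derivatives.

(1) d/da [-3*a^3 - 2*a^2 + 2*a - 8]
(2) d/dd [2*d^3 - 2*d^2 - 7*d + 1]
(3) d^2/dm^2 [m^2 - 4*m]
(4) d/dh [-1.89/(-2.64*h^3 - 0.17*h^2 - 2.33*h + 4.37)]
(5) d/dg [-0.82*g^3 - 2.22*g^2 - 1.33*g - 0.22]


(1) = -9*a^2 - 4*a + 2
(2) = 6*d^2 - 4*d - 7
(3) = 2
(4) = (-14.9688*h^2 - 0.6426*h - 4.4037)/(2.64*h^3 + 0.17*h^2 + 2.33*h - 4.37)^2
(5) = -2.46*g^2 - 4.44*g - 1.33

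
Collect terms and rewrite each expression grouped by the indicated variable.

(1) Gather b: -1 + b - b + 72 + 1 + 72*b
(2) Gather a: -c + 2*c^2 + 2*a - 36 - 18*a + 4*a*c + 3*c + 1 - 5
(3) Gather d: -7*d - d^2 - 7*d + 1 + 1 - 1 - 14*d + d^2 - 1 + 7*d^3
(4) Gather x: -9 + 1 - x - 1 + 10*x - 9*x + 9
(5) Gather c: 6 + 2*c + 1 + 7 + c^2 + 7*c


(1) = 72*b + 72
(2) = a*(4*c - 16) + 2*c^2 + 2*c - 40
(3) = 7*d^3 - 28*d
(4) = 0
(5) = c^2 + 9*c + 14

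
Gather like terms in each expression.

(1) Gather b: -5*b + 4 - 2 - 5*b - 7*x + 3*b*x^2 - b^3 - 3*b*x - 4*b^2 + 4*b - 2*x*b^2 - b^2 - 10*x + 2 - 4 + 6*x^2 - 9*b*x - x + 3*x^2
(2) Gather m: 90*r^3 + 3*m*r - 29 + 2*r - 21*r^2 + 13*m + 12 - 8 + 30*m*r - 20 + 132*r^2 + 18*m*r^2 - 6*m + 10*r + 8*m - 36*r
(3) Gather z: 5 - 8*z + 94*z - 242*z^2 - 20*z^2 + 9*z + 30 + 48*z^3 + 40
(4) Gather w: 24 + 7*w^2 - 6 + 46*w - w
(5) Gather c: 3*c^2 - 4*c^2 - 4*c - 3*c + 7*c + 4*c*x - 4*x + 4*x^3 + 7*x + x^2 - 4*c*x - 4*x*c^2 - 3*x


(1) = -b^3 + b^2*(-2*x - 5) + b*(3*x^2 - 12*x - 6) + 9*x^2 - 18*x
(2) = m*(18*r^2 + 33*r + 15) + 90*r^3 + 111*r^2 - 24*r - 45
(3) = 48*z^3 - 262*z^2 + 95*z + 75
(4) = 7*w^2 + 45*w + 18
(5) = c^2*(-4*x - 1) + 4*x^3 + x^2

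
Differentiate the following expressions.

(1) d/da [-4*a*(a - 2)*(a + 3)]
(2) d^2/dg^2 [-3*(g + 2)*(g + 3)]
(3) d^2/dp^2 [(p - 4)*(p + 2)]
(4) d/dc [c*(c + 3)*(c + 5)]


(1) = -12*a^2 - 8*a + 24
(2) = -6
(3) = 2
(4) = 3*c^2 + 16*c + 15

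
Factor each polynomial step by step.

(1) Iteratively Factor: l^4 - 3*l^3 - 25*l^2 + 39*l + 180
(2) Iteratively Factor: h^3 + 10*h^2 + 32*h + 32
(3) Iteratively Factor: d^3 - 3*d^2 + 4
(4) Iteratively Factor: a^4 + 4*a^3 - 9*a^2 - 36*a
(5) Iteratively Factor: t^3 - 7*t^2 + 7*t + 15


(1) = (l - 4)*(l^3 + l^2 - 21*l - 45) = (l - 5)*(l - 4)*(l^2 + 6*l + 9) = (l - 5)*(l - 4)*(l + 3)*(l + 3)
(2) = (h + 4)*(h^2 + 6*h + 8) = (h + 2)*(h + 4)*(h + 4)
(3) = (d - 2)*(d^2 - d - 2) = (d - 2)^2*(d + 1)
(4) = (a)*(a^3 + 4*a^2 - 9*a - 36) = a*(a - 3)*(a^2 + 7*a + 12) = a*(a - 3)*(a + 4)*(a + 3)
(5) = (t - 5)*(t^2 - 2*t - 3) = (t - 5)*(t - 3)*(t + 1)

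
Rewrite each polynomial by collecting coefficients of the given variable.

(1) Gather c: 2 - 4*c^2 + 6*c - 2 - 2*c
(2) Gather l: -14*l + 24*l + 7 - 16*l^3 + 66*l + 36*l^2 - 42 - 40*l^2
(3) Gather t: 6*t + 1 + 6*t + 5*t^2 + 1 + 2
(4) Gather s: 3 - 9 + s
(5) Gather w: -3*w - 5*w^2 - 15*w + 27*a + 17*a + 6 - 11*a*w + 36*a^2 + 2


(1) = -4*c^2 + 4*c
(2) = -16*l^3 - 4*l^2 + 76*l - 35
(3) = 5*t^2 + 12*t + 4
(4) = s - 6
(5) = 36*a^2 + 44*a - 5*w^2 + w*(-11*a - 18) + 8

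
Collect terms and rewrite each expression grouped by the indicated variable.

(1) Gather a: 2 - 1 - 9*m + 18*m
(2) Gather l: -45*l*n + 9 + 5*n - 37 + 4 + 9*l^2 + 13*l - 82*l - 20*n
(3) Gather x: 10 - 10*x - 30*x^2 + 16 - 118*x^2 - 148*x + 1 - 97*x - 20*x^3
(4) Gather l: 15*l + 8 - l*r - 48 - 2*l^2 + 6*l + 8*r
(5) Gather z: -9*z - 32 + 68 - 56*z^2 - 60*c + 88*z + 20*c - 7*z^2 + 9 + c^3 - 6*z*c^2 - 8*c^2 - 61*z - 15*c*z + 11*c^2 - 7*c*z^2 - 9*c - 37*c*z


(1) = 9*m + 1
(2) = 9*l^2 + l*(-45*n - 69) - 15*n - 24
(3) = -20*x^3 - 148*x^2 - 255*x + 27
(4) = -2*l^2 + l*(21 - r) + 8*r - 40
(5) = c^3 + 3*c^2 - 49*c + z^2*(-7*c - 63) + z*(-6*c^2 - 52*c + 18) + 45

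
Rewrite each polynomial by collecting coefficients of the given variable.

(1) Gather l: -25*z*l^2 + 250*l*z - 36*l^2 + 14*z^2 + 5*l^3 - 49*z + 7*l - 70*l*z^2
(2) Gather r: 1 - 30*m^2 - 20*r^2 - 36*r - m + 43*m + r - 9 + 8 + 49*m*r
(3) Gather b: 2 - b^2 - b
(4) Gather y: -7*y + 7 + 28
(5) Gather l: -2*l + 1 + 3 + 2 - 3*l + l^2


(1) = 5*l^3 + l^2*(-25*z - 36) + l*(-70*z^2 + 250*z + 7) + 14*z^2 - 49*z
(2) = -30*m^2 + 42*m - 20*r^2 + r*(49*m - 35)
(3) = -b^2 - b + 2
(4) = 35 - 7*y
(5) = l^2 - 5*l + 6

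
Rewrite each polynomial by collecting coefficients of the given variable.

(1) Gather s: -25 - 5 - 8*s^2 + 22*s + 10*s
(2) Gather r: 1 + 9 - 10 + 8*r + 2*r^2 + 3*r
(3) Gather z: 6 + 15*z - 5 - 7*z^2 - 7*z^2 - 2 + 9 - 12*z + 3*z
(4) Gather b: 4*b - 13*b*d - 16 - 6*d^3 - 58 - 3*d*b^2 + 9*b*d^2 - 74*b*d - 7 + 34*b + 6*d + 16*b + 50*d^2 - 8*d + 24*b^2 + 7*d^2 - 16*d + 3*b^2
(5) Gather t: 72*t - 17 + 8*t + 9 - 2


(1) = -8*s^2 + 32*s - 30
(2) = 2*r^2 + 11*r
(3) = -14*z^2 + 6*z + 8
(4) = b^2*(27 - 3*d) + b*(9*d^2 - 87*d + 54) - 6*d^3 + 57*d^2 - 18*d - 81
(5) = 80*t - 10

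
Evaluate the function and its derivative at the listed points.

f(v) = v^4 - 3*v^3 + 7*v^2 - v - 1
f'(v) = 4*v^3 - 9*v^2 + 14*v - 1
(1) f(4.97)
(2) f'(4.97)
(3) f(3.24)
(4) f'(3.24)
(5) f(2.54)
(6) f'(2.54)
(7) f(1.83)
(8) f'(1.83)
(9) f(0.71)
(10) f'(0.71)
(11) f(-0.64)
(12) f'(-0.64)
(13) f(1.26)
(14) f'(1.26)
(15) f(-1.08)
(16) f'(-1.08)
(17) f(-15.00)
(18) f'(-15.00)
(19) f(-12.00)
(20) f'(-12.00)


(1) = 408.78
(2) = 337.33
(3) = 77.41
(4) = 85.93
(5) = 34.08
(6) = 42.04
(7) = 13.44
(8) = 18.99
(9) = 1.00
(10) = 5.83
(11) = 3.46
(12) = -14.69
(13) = 5.37
(14) = 10.35
(15) = 13.38
(16) = -31.66
(17) = 62339.00
(18) = -15736.00
(19) = 26939.00
(20) = -8377.00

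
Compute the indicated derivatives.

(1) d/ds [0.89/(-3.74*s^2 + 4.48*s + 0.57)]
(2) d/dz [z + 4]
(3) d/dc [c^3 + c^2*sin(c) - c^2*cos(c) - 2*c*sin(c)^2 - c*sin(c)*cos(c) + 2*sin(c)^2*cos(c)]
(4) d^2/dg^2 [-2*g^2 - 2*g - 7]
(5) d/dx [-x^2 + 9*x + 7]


(1) = (6.6572*s - 3.9872)/(-3.74*s^2 + 4.48*s + 0.57)^2
(2) = 1
(3) = sqrt(2)*c^2*sin(c + pi/4) + 3*c^2 - 2*c*sin(2*c) - c*cos(2*c) - 2*sqrt(2)*c*cos(c + pi/4) - sin(c)/2 - sin(2*c)/2 + 3*sin(3*c)/2 + cos(2*c) - 1
(4) = -4
(5) = 9 - 2*x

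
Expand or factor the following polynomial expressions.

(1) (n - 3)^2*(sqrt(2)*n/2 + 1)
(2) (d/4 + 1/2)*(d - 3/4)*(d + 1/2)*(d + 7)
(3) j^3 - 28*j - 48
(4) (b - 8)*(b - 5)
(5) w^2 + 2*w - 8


(1) = sqrt(2)*n^3/2 - 3*sqrt(2)*n^2 + n^2 - 6*n + 9*sqrt(2)*n/2 + 9
(2) = d^4/4 + 35*d^3/16 + 91*d^2/32 - 55*d/32 - 21/16
(3) = (j - 6)*(j + 2)*(j + 4)
(4) = b^2 - 13*b + 40
(5) = (w - 2)*(w + 4)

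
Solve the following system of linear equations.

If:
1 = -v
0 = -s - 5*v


Then:
s = 5
v = -1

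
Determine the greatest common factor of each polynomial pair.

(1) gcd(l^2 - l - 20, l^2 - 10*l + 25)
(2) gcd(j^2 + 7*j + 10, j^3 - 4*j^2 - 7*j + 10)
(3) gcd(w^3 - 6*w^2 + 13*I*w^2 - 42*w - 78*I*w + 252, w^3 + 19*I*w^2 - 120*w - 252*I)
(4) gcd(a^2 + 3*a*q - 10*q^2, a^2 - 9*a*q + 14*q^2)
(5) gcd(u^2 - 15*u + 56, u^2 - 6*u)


(1) = l - 5
(2) = gcd((j + 2)*(j + 5), (j - 5)*(j - 1)*(j + 2)) = j + 2
(3) = w^2 + 13*I*w - 42
(4) = -a + 2*q
(5) = 1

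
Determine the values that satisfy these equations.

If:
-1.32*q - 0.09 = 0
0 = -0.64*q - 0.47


Then:
No Solution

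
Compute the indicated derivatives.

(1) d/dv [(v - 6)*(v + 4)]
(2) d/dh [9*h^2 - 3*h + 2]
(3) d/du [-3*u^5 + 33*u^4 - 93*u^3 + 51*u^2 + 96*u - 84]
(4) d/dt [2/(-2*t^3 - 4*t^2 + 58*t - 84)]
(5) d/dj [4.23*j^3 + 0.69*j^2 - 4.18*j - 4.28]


(1) = 2*v - 2
(2) = 18*h - 3
(3) = -15*u^4 + 132*u^3 - 279*u^2 + 102*u + 96
(4) = (3*t^2 + 4*t - 29)/(t^3 + 2*t^2 - 29*t + 42)^2
(5) = 12.69*j^2 + 1.38*j - 4.18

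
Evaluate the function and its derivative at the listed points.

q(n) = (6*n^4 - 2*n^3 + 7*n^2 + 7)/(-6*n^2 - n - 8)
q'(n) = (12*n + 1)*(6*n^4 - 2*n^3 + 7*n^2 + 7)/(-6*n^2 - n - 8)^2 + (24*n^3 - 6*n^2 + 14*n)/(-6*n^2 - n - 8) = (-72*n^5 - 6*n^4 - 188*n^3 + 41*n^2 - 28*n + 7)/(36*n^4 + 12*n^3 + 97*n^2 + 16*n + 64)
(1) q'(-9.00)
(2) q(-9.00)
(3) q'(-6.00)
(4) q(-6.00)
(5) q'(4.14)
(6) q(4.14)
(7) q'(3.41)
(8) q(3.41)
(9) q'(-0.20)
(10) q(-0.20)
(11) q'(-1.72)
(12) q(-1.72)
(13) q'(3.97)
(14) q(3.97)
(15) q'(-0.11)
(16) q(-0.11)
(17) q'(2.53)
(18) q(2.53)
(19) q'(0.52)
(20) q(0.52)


(1) = 18.50
(2) = -85.36
(3) = 12.51
(4) = -38.84
(5) = -7.72
(6) = -15.20
(7) = -6.23
(8) = -10.11
(9) = 0.24
(10) = -0.91
(11) = 3.75
(12) = -3.76
(13) = -7.38
(14) = -13.92
(15) = 0.17
(16) = -0.89
(17) = -4.41
(18) = -5.42
(19) = -0.25
(20) = -0.89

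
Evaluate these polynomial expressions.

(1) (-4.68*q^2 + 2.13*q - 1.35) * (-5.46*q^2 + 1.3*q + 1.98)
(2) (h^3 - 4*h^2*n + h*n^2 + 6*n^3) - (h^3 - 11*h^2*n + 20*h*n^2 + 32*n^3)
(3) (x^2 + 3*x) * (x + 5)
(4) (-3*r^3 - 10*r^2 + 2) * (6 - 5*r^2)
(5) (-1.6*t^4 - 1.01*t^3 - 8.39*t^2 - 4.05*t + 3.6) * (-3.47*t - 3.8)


(1) = 25.5528*q^4 - 17.7138*q^3 + 0.8736*q^2 + 2.4624*q - 2.673
(2) = 7*h^2*n - 19*h*n^2 - 26*n^3
(3) = x^3 + 8*x^2 + 15*x
(4) = 15*r^5 + 50*r^4 - 18*r^3 - 70*r^2 + 12
(5) = 5.552*t^5 + 9.5847*t^4 + 32.9513*t^3 + 45.9355*t^2 + 2.898*t - 13.68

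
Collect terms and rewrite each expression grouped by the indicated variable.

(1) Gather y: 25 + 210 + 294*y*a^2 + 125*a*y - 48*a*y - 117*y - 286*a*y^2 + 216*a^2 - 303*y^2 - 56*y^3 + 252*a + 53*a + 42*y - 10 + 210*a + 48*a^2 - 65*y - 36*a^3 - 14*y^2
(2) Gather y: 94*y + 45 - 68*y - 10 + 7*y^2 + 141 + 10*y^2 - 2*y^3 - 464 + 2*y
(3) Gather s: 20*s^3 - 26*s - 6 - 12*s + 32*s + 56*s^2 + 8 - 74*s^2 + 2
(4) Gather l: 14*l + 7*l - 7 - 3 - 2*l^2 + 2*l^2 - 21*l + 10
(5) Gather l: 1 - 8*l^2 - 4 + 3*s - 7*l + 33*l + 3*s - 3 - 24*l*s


(1) = -36*a^3 + 264*a^2 + 515*a - 56*y^3 + y^2*(-286*a - 317) + y*(294*a^2 + 77*a - 140) + 225
(2) = -2*y^3 + 17*y^2 + 28*y - 288
(3) = 20*s^3 - 18*s^2 - 6*s + 4
(4) = 0
(5) = -8*l^2 + l*(26 - 24*s) + 6*s - 6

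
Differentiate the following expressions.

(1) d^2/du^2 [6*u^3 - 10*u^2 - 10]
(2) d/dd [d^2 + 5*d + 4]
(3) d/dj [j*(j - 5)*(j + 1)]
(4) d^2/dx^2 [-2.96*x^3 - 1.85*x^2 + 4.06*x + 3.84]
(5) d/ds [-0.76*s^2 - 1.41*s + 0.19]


(1) = 36*u - 20
(2) = 2*d + 5
(3) = 3*j^2 - 8*j - 5
(4) = -17.76*x - 3.7
(5) = -1.52*s - 1.41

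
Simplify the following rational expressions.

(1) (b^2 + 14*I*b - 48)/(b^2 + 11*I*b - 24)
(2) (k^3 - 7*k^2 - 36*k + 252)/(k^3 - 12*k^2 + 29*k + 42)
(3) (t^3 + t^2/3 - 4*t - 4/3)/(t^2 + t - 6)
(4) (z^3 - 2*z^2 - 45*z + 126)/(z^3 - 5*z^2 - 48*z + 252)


(1) = (b + 6*I)/(b + 3*I)
(2) = (k + 6)/(k + 1)
(3) = (3*t^2 + 7*t + 2)/(3*t + 9)
(4) = (z - 3)/(z - 6)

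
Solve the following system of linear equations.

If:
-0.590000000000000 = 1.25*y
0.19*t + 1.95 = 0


Then:
t = -10.26
y = -0.47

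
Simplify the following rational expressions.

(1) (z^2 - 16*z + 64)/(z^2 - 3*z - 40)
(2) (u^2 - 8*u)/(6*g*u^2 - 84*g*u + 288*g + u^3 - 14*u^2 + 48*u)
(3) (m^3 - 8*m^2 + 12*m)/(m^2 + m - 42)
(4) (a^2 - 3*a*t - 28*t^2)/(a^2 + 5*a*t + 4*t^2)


(1) = (z - 8)/(z + 5)
(2) = u/(6*g*u - 36*g + u^2 - 6*u)
(3) = (m^2 - 2*m)/(m + 7)
(4) = (a - 7*t)/(a + t)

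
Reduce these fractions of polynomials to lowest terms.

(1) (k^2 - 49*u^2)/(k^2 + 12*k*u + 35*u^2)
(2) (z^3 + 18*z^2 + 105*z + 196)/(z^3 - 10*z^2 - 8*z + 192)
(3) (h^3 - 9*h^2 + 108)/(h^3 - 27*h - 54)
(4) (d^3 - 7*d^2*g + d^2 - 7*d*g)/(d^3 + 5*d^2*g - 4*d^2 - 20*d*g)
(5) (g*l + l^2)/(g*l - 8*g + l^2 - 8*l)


(1) = (k - 7*u)/(k + 5*u)
(2) = (z^2 + 14*z + 49)/(z^2 - 14*z + 48)
(3) = (h - 6)/(h + 3)
(4) = (d^2 - 7*d*g + d - 7*g)/(d^2 + 5*d*g - 4*d - 20*g)
(5) = l/(l - 8)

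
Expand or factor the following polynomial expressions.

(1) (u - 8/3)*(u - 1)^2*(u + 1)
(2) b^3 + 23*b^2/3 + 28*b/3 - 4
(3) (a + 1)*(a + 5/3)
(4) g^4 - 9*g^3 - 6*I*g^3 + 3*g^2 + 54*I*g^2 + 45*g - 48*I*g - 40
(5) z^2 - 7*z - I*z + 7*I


(1) = u^4 - 11*u^3/3 + 5*u^2/3 + 11*u/3 - 8/3
(2) = (b - 1/3)*(b + 2)*(b + 6)
(3) = a^2 + 8*a/3 + 5/3
(4) = (g - 8)*(g - 5*I)*(-I*g + I)*(I*g + 1)
(5) = (z - 7)*(z - I)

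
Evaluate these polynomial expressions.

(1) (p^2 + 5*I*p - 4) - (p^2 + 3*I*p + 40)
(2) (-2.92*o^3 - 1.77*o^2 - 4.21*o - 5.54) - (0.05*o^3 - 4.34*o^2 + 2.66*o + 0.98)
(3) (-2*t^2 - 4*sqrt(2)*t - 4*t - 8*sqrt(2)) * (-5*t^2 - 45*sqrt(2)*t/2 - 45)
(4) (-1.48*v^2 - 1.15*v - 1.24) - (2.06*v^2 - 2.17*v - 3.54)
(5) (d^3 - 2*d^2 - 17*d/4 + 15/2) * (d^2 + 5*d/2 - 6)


(1) = 2*I*p - 44
(2) = -2.97*o^3 + 2.57*o^2 - 6.87*o - 6.52
(3) = 10*t^4 + 20*t^3 + 65*sqrt(2)*t^3 + 130*sqrt(2)*t^2 + 270*t^2 + 180*sqrt(2)*t + 540*t + 360*sqrt(2)
(4) = -3.54*v^2 + 1.02*v + 2.3
(5) = d^5 + d^4/2 - 61*d^3/4 + 71*d^2/8 + 177*d/4 - 45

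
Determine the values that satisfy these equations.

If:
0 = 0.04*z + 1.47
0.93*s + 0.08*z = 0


Then:
s = 3.16
z = -36.75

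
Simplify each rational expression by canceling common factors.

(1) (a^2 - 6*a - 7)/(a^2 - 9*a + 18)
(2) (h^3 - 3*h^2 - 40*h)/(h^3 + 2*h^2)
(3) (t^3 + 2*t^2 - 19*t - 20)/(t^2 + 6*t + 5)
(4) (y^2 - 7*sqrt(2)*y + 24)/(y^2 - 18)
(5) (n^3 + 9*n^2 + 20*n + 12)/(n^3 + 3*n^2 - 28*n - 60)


(1) = (a^2 - 6*a - 7)/(a^2 - 9*a + 18)
(2) = (h^2 - 3*h - 40)/(h^2 + 2*h)
(3) = t - 4
(4) = (y - 4*sqrt(2))/(y + 3*sqrt(2))
(5) = (n + 1)/(n - 5)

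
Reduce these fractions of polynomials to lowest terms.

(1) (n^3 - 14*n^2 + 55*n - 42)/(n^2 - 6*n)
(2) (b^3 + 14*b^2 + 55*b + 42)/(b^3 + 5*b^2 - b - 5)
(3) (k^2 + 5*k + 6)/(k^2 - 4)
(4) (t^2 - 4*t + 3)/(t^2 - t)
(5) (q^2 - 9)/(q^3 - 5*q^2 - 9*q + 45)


(1) = (n^2 - 8*n + 7)/n
(2) = (b^2 + 13*b + 42)/(b^2 + 4*b - 5)
(3) = (k + 3)/(k - 2)
(4) = (t - 3)/t
(5) = 1/(q - 5)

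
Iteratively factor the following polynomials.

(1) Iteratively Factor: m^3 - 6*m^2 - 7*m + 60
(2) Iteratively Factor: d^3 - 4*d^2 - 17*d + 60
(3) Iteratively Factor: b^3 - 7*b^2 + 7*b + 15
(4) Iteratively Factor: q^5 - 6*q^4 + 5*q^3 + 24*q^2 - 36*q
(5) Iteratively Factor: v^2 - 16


(1) = (m - 5)*(m^2 - m - 12) = (m - 5)*(m + 3)*(m - 4)
(2) = (d - 3)*(d^2 - d - 20) = (d - 5)*(d - 3)*(d + 4)
(3) = (b - 3)*(b^2 - 4*b - 5) = (b - 3)*(b + 1)*(b - 5)
(4) = (q - 3)*(q^4 - 3*q^3 - 4*q^2 + 12*q) = (q - 3)^2*(q^3 - 4*q) = (q - 3)^2*(q + 2)*(q^2 - 2*q) = q*(q - 3)^2*(q + 2)*(q - 2)
(5) = (v - 4)*(v + 4)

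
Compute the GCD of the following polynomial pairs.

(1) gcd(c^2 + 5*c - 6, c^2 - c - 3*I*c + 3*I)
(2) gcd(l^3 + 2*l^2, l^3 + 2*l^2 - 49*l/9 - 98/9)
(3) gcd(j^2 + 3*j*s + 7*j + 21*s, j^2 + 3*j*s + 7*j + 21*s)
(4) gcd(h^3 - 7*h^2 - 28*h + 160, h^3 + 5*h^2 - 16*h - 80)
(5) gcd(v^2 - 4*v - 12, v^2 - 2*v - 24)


(1) = gcd((c - 1)*(c + 6), (c - 1)*(c - 3*I)) = c - 1
(2) = gcd(l^2*(l + 2), (l - 7/3)*(l + 2)*(l + 7/3)) = l + 2
(3) = j^2 + 3*j*s + 7*j + 21*s
(4) = h^2 + h - 20
(5) = gcd((v - 6)*(v + 2), (v - 6)*(v + 4)) = v - 6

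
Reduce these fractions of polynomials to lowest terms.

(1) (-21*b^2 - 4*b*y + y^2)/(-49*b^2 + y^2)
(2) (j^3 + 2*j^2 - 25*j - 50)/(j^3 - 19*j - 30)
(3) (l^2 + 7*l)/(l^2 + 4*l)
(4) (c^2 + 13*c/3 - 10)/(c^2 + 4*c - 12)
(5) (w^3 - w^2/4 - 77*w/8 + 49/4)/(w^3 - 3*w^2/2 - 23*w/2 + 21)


(1) = (3*b + y)/(7*b + y)
(2) = (j + 5)/(j + 3)
(3) = (l + 7)/(l + 4)
(4) = (3*c - 5)/(3*c - 6)
(5) = (4*w - 7)/(4*w - 12)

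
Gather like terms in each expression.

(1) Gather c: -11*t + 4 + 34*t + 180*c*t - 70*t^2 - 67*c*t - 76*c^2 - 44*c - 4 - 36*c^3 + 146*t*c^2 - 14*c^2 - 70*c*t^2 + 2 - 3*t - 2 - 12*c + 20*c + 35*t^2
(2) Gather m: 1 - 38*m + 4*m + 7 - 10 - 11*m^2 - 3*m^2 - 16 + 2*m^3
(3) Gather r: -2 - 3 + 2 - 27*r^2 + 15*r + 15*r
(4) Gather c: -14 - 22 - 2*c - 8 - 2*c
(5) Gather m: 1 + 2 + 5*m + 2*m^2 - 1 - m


(1) = -36*c^3 + c^2*(146*t - 90) + c*(-70*t^2 + 113*t - 36) - 35*t^2 + 20*t
(2) = 2*m^3 - 14*m^2 - 34*m - 18
(3) = -27*r^2 + 30*r - 3
(4) = -4*c - 44
(5) = 2*m^2 + 4*m + 2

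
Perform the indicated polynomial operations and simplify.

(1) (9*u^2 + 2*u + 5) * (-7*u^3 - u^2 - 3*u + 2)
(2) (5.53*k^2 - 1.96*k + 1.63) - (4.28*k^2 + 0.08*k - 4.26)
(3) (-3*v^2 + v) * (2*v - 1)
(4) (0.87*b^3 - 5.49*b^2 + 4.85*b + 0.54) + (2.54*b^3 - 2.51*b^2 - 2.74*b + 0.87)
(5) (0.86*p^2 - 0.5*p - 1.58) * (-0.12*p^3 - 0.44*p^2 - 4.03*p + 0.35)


(1) = -63*u^5 - 23*u^4 - 64*u^3 + 7*u^2 - 11*u + 10
(2) = 1.25*k^2 - 2.04*k + 5.89
(3) = -6*v^3 + 5*v^2 - v
(4) = 3.41*b^3 - 8.0*b^2 + 2.11*b + 1.41
(5) = -0.1032*p^5 - 0.3184*p^4 - 3.0562*p^3 + 3.0112*p^2 + 6.1924*p - 0.553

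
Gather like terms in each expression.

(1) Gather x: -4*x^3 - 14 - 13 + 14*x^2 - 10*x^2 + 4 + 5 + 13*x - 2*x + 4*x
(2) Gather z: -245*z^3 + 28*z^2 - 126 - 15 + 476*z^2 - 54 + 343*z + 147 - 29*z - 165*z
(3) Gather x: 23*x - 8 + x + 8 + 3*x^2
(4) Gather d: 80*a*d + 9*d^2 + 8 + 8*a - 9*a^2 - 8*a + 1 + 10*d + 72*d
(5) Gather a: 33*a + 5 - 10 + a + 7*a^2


(1) = -4*x^3 + 4*x^2 + 15*x - 18
(2) = -245*z^3 + 504*z^2 + 149*z - 48
(3) = 3*x^2 + 24*x
(4) = -9*a^2 + 9*d^2 + d*(80*a + 82) + 9
(5) = 7*a^2 + 34*a - 5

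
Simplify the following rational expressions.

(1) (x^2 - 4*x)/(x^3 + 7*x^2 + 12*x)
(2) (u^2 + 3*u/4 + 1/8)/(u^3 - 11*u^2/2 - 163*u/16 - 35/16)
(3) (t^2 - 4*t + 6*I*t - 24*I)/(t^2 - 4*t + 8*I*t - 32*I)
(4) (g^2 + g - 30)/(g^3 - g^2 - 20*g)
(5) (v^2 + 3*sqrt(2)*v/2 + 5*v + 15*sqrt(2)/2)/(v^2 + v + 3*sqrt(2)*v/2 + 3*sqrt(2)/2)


(1) = (x - 4)/(x^2 + 7*x + 12)
(2) = (4*u + 2)/(4*u^2 - 23*u - 35)
(3) = (t + 6*I)/(t + 8*I)
(4) = (g + 6)/(g^2 + 4*g)
(5) = (4*v + 20)/(4*v + 4)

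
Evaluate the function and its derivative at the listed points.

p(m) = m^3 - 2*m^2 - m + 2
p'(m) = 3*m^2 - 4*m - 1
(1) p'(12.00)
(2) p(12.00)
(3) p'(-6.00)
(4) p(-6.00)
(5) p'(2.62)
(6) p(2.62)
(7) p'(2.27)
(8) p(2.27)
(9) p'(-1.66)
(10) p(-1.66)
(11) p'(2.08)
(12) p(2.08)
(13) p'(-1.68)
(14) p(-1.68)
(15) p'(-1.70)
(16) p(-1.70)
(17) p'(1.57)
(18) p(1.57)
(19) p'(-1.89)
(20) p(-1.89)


(1) = 383.00
(2) = 1430.00
(3) = 131.00
(4) = -280.00
(5) = 9.11
(6) = 3.64
(7) = 5.38
(8) = 1.12
(9) = 13.91
(10) = -6.43
(11) = 3.66
(12) = 0.27
(13) = 14.19
(14) = -6.71
(15) = 14.47
(16) = -6.99
(17) = 0.11
(18) = -0.63
(19) = 17.28
(20) = -10.01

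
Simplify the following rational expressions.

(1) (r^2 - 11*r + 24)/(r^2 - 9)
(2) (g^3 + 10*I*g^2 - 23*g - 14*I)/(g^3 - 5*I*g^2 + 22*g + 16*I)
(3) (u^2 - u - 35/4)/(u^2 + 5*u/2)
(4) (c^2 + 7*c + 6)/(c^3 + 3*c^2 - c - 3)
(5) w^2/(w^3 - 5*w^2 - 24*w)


(1) = (r - 8)/(r + 3)
(2) = (g + 7*I)/(g - 8*I)
(3) = (2*u - 7)/(2*u)
(4) = (c + 6)/(c^2 + 2*c - 3)
(5) = w/(w^2 - 5*w - 24)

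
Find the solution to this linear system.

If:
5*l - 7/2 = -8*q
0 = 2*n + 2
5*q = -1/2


Then:
l = 43/50
n = -1
q = -1/10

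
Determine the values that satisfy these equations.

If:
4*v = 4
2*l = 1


Then:
l = 1/2
v = 1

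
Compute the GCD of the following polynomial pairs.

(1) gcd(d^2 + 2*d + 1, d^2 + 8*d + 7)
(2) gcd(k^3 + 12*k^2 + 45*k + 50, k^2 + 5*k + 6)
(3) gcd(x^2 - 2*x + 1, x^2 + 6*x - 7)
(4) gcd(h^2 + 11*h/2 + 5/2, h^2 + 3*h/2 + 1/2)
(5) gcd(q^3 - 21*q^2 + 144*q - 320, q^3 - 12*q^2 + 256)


(1) = d + 1
(2) = k + 2
(3) = x - 1
(4) = h + 1/2
(5) = q^2 - 16*q + 64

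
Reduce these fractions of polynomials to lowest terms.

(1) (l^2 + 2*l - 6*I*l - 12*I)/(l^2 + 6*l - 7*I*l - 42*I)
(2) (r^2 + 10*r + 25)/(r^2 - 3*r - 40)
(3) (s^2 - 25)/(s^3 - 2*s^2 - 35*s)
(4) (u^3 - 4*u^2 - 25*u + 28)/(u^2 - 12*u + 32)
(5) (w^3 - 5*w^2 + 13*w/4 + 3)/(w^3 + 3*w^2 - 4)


(1) = (l^2 + l*(2 - 6*I) - 12*I)/(l^2 + l*(6 - 7*I) - 42*I)
(2) = (r + 5)/(r - 8)
(3) = (s - 5)/(s^2 - 7*s)
(4) = (u^3 - 4*u^2 - 25*u + 28)/(u^2 - 12*u + 32)
(5) = (4*w^3 - 20*w^2 + 13*w + 12)/(4*w^3 + 12*w^2 - 16)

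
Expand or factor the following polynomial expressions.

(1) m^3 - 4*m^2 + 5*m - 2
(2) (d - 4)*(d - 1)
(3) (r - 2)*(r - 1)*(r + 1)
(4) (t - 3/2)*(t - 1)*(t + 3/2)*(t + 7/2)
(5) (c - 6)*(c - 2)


(1) = (m - 2)*(m - 1)^2
(2) = d^2 - 5*d + 4
(3) = r^3 - 2*r^2 - r + 2
(4) = t^4 + 5*t^3/2 - 23*t^2/4 - 45*t/8 + 63/8
(5) = c^2 - 8*c + 12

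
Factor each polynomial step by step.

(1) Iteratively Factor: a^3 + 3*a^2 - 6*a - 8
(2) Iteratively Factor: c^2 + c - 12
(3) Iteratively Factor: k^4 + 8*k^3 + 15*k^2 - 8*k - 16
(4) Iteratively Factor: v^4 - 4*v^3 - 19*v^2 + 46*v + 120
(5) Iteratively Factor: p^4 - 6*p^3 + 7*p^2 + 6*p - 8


(1) = (a + 1)*(a^2 + 2*a - 8) = (a - 2)*(a + 1)*(a + 4)
(2) = (c + 4)*(c - 3)
(3) = (k - 1)*(k^3 + 9*k^2 + 24*k + 16) = (k - 1)*(k + 4)*(k^2 + 5*k + 4) = (k - 1)*(k + 1)*(k + 4)*(k + 4)
(4) = (v - 4)*(v^3 - 19*v - 30) = (v - 5)*(v - 4)*(v^2 + 5*v + 6) = (v - 5)*(v - 4)*(v + 3)*(v + 2)
(5) = (p - 4)*(p^3 - 2*p^2 - p + 2) = (p - 4)*(p + 1)*(p^2 - 3*p + 2) = (p - 4)*(p - 2)*(p + 1)*(p - 1)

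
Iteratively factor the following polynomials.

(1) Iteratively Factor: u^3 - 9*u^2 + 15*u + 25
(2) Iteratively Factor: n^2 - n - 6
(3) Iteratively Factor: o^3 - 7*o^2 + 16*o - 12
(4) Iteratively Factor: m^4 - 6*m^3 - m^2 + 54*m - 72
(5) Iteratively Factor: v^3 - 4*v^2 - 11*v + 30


(1) = (u - 5)*(u^2 - 4*u - 5) = (u - 5)*(u + 1)*(u - 5)
(2) = (n - 3)*(n + 2)
(3) = (o - 2)*(o^2 - 5*o + 6) = (o - 2)^2*(o - 3)
(4) = (m - 2)*(m^3 - 4*m^2 - 9*m + 36) = (m - 4)*(m - 2)*(m^2 - 9) = (m - 4)*(m - 2)*(m + 3)*(m - 3)
(5) = (v - 5)*(v^2 + v - 6) = (v - 5)*(v - 2)*(v + 3)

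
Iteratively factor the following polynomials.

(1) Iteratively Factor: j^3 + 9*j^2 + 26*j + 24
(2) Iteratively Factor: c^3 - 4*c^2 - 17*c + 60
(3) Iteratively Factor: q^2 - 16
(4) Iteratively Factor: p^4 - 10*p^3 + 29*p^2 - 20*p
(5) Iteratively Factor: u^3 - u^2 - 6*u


(1) = (j + 2)*(j^2 + 7*j + 12) = (j + 2)*(j + 4)*(j + 3)
(2) = (c + 4)*(c^2 - 8*c + 15) = (c - 3)*(c + 4)*(c - 5)
(3) = (q + 4)*(q - 4)
(4) = (p - 5)*(p^3 - 5*p^2 + 4*p) = p*(p - 5)*(p^2 - 5*p + 4) = p*(p - 5)*(p - 1)*(p - 4)
(5) = (u - 3)*(u^2 + 2*u) = (u - 3)*(u + 2)*(u)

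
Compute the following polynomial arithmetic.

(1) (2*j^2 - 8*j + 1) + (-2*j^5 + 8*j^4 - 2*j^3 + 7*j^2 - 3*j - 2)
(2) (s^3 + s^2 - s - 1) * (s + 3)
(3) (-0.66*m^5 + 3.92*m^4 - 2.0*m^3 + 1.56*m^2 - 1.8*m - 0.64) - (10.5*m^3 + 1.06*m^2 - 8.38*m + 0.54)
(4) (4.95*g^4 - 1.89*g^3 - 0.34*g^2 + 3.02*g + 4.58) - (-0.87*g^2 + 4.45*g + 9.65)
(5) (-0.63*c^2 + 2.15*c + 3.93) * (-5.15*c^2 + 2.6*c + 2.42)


(1) = -2*j^5 + 8*j^4 - 2*j^3 + 9*j^2 - 11*j - 1
(2) = s^4 + 4*s^3 + 2*s^2 - 4*s - 3
(3) = -0.66*m^5 + 3.92*m^4 - 12.5*m^3 + 0.5*m^2 + 6.58*m - 1.18
(4) = 4.95*g^4 - 1.89*g^3 + 0.53*g^2 - 1.43*g - 5.07
(5) = 3.2445*c^4 - 12.7105*c^3 - 16.1741*c^2 + 15.421*c + 9.5106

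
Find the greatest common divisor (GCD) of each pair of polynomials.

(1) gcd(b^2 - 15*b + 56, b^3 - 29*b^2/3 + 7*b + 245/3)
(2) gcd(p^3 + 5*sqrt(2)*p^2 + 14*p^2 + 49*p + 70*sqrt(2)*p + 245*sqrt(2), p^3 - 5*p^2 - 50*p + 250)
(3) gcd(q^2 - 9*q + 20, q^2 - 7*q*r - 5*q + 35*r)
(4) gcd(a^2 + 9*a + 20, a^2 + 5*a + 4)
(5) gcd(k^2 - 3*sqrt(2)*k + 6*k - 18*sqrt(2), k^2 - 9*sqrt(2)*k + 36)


(1) = b - 7
(2) = p + 5*sqrt(2)
(3) = gcd((q - 5)*(q - 4), (q - 5)*(q - 7*r)) = q - 5
(4) = gcd((a + 4)*(a + 5), (a + 1)*(a + 4)) = a + 4
(5) = k - 3*sqrt(2)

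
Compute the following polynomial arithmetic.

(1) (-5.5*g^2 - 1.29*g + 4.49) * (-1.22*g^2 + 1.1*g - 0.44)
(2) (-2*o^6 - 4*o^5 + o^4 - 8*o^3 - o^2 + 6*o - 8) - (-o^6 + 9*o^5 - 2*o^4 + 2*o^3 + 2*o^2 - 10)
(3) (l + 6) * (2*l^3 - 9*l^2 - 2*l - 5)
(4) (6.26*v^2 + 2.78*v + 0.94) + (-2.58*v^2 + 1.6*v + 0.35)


(1) = 6.71*g^4 - 4.4762*g^3 - 4.4768*g^2 + 5.5066*g - 1.9756
(2) = -o^6 - 13*o^5 + 3*o^4 - 10*o^3 - 3*o^2 + 6*o + 2
(3) = 2*l^4 + 3*l^3 - 56*l^2 - 17*l - 30
(4) = 3.68*v^2 + 4.38*v + 1.29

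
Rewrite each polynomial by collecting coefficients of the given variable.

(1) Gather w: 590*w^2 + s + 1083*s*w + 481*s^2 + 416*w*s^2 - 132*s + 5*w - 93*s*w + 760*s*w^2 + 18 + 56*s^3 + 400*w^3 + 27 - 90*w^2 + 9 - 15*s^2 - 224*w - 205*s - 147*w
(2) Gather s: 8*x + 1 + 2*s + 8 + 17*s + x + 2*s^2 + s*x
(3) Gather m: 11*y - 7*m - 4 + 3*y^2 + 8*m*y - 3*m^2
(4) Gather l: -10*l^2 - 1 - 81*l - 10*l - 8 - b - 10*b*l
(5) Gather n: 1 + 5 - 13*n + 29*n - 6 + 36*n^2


(1) = 56*s^3 + 466*s^2 - 336*s + 400*w^3 + w^2*(760*s + 500) + w*(416*s^2 + 990*s - 366) + 54
(2) = 2*s^2 + s*(x + 19) + 9*x + 9
(3) = -3*m^2 + m*(8*y - 7) + 3*y^2 + 11*y - 4
(4) = -b - 10*l^2 + l*(-10*b - 91) - 9
(5) = 36*n^2 + 16*n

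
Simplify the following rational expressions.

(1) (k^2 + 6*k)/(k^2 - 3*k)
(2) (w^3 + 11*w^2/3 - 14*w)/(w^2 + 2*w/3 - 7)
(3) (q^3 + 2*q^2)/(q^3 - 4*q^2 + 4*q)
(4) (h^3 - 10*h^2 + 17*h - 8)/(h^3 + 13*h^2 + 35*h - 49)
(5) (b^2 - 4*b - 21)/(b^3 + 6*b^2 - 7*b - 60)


(1) = (k + 6)/(k - 3)
(2) = (w^2 + 6*w)/(w + 3)
(3) = (q^2 + 2*q)/(q^2 - 4*q + 4)
(4) = (h^2 - 9*h + 8)/(h^2 + 14*h + 49)
(5) = (b^2 - 4*b - 21)/(b^3 + 6*b^2 - 7*b - 60)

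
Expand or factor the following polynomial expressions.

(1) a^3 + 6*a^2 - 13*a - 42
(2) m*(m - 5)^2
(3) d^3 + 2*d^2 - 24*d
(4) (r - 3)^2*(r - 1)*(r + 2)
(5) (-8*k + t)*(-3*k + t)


(1) = (a - 3)*(a + 2)*(a + 7)
(2) = m^3 - 10*m^2 + 25*m
(3) = d*(d - 4)*(d + 6)
(4) = r^4 - 5*r^3 + r^2 + 21*r - 18
(5) = 24*k^2 - 11*k*t + t^2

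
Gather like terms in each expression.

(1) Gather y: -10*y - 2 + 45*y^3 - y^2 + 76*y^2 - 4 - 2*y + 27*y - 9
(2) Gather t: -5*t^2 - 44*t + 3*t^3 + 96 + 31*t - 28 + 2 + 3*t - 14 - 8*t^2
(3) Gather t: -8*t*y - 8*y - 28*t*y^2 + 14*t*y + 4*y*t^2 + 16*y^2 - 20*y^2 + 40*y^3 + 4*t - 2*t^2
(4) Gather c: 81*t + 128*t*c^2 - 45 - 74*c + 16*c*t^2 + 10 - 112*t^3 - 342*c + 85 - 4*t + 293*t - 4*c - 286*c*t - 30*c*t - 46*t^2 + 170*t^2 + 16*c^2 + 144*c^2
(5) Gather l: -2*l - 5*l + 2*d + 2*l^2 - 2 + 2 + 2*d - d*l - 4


(1) = 45*y^3 + 75*y^2 + 15*y - 15
(2) = 3*t^3 - 13*t^2 - 10*t + 56
(3) = t^2*(4*y - 2) + t*(-28*y^2 + 6*y + 4) + 40*y^3 - 4*y^2 - 8*y
(4) = c^2*(128*t + 160) + c*(16*t^2 - 316*t - 420) - 112*t^3 + 124*t^2 + 370*t + 50
(5) = 4*d + 2*l^2 + l*(-d - 7) - 4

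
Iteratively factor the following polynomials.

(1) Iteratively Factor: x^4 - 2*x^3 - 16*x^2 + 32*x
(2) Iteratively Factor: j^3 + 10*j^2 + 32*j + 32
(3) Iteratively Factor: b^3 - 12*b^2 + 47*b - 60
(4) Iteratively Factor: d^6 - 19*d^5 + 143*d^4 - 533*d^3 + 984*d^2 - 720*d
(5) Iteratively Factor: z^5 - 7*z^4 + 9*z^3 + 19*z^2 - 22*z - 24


(1) = (x)*(x^3 - 2*x^2 - 16*x + 32) = x*(x + 4)*(x^2 - 6*x + 8) = x*(x - 2)*(x + 4)*(x - 4)
(2) = (j + 4)*(j^2 + 6*j + 8) = (j + 4)^2*(j + 2)
(3) = (b - 5)*(b^2 - 7*b + 12) = (b - 5)*(b - 3)*(b - 4)
(4) = (d - 3)*(d^5 - 16*d^4 + 95*d^3 - 248*d^2 + 240*d) = (d - 5)*(d - 3)*(d^4 - 11*d^3 + 40*d^2 - 48*d) = d*(d - 5)*(d - 3)*(d^3 - 11*d^2 + 40*d - 48) = d*(d - 5)*(d - 3)^2*(d^2 - 8*d + 16) = d*(d - 5)*(d - 4)*(d - 3)^2*(d - 4)
(5) = (z - 4)*(z^4 - 3*z^3 - 3*z^2 + 7*z + 6) = (z - 4)*(z + 1)*(z^3 - 4*z^2 + z + 6) = (z - 4)*(z - 2)*(z + 1)*(z^2 - 2*z - 3) = (z - 4)*(z - 3)*(z - 2)*(z + 1)*(z + 1)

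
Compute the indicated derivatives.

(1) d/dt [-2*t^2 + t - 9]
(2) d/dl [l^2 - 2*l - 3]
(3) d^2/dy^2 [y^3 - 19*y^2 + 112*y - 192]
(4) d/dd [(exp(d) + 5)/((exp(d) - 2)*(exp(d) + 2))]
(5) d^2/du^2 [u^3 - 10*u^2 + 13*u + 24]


(1) = 1 - 4*t
(2) = 2*l - 2
(3) = 6*y - 38
(4) = (-exp(2*d) - 10*exp(d) - 4)*exp(d)/(exp(4*d) - 8*exp(2*d) + 16)
(5) = 6*u - 20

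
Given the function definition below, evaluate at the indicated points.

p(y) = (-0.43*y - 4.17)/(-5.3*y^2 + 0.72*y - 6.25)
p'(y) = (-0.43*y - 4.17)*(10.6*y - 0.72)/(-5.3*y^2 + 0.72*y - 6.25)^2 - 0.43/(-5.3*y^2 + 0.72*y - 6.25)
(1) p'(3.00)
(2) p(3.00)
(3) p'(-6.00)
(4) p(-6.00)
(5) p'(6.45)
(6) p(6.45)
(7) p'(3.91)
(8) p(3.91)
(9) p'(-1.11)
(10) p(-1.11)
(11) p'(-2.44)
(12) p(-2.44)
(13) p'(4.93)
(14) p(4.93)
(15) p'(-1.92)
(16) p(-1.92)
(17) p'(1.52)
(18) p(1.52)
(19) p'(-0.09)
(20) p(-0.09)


(1) = -0.05
(2) = 0.11
(3) = 0.00
(4) = 0.01
(5) = -0.01
(6) = 0.03
(7) = -0.03
(8) = 0.07
(9) = 0.28
(10) = 0.27
(11) = 0.06
(12) = 0.08
(13) = -0.02
(14) = 0.05
(15) = 0.11
(16) = 0.12
(17) = -0.22
(18) = 0.28
(19) = 0.24
(20) = 0.65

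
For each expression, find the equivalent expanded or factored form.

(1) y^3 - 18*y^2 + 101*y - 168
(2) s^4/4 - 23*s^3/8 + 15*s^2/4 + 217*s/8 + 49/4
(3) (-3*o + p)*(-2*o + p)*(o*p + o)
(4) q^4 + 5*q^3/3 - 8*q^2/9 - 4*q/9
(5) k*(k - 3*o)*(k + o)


(1) = (y - 8)*(y - 7)*(y - 3)
(2) = (s/4 + 1/2)*(s - 7)^2*(s + 1/2)
(3) = 6*o^3*p + 6*o^3 - 5*o^2*p^2 - 5*o^2*p + o*p^3 + o*p^2
(4) = q*(q - 2/3)*(q + 1/3)*(q + 2)
(5) = k^3 - 2*k^2*o - 3*k*o^2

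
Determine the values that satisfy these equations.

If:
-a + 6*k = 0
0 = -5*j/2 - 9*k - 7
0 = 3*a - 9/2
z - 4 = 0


Then:
a = 3/2
j = -37/10
k = 1/4
z = 4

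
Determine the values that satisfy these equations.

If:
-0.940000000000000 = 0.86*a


Then:
a = -1.09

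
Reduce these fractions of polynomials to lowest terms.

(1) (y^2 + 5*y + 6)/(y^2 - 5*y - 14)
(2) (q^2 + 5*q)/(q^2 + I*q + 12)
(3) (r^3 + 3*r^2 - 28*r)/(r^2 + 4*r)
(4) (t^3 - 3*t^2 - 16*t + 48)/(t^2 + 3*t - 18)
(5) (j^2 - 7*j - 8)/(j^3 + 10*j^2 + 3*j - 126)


(1) = (y + 3)/(y - 7)
(2) = (q^2 + 5*q)/(q^2 + I*q + 12)
(3) = (r^2 + 3*r - 28)/(r + 4)
(4) = (t^2 - 16)/(t + 6)
(5) = (j^2 - 7*j - 8)/(j^3 + 10*j^2 + 3*j - 126)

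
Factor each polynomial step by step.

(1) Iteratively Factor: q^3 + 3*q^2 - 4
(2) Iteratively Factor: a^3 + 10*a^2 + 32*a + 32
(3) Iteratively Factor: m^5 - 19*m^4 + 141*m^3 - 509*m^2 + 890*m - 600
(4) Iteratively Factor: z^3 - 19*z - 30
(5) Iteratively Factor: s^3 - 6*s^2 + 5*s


(1) = (q + 2)*(q^2 + q - 2) = (q - 1)*(q + 2)*(q + 2)
(2) = (a + 4)*(a^2 + 6*a + 8) = (a + 4)^2*(a + 2)
(3) = (m - 4)*(m^4 - 15*m^3 + 81*m^2 - 185*m + 150) = (m - 5)*(m - 4)*(m^3 - 10*m^2 + 31*m - 30) = (m - 5)*(m - 4)*(m - 2)*(m^2 - 8*m + 15) = (m - 5)*(m - 4)*(m - 3)*(m - 2)*(m - 5)
(4) = (z + 3)*(z^2 - 3*z - 10) = (z - 5)*(z + 3)*(z + 2)
(5) = (s - 1)*(s^2 - 5*s) = s*(s - 1)*(s - 5)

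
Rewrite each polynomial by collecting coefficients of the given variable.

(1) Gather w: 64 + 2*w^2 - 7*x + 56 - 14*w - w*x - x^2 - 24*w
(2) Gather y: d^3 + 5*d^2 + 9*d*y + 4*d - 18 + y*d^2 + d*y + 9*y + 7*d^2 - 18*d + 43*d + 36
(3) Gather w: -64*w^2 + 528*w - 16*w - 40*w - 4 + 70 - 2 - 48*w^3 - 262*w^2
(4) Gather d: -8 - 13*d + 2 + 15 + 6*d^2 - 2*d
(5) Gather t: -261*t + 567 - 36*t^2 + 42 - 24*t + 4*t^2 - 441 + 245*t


(1) = 2*w^2 + w*(-x - 38) - x^2 - 7*x + 120
(2) = d^3 + 12*d^2 + 29*d + y*(d^2 + 10*d + 9) + 18
(3) = -48*w^3 - 326*w^2 + 472*w + 64
(4) = 6*d^2 - 15*d + 9
(5) = -32*t^2 - 40*t + 168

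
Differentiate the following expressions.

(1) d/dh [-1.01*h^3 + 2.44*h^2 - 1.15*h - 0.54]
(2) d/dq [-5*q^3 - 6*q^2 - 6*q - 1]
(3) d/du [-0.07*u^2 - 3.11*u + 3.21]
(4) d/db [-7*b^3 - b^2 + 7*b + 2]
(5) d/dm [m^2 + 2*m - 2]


(1) = -3.03*h^2 + 4.88*h - 1.15
(2) = -15*q^2 - 12*q - 6
(3) = -0.14*u - 3.11
(4) = -21*b^2 - 2*b + 7
(5) = 2*m + 2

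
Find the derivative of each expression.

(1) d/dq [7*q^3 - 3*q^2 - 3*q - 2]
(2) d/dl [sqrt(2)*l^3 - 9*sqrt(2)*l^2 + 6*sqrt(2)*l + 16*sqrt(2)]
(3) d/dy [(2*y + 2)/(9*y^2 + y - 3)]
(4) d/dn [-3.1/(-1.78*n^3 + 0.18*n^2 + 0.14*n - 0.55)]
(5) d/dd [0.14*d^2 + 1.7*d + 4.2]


(1) = 21*q^2 - 6*q - 3
(2) = 3*sqrt(2)*(l^2 - 6*l + 2)
(3) = 2*(9*y^2 + y - (y + 1)*(18*y + 1) - 3)/(9*y^2 + y - 3)^2
(4) = (-16.554*n^2 + 1.116*n + 0.434)/(1.78*n^3 - 0.18*n^2 - 0.14*n + 0.55)^2
(5) = 0.28*d + 1.7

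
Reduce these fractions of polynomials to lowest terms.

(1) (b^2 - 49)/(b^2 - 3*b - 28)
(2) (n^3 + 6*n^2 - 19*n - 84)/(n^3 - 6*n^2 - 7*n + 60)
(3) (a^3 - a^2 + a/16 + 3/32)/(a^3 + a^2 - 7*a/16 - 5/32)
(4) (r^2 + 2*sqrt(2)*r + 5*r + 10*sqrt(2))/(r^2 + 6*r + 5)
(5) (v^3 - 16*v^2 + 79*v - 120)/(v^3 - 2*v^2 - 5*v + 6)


(1) = (b + 7)/(b + 4)
(2) = (n + 7)/(n - 5)
(3) = (4*a - 3)/(4*a + 5)
(4) = (r + 2*sqrt(2))/(r + 1)
(5) = (v^2 - 13*v + 40)/(v^2 + v - 2)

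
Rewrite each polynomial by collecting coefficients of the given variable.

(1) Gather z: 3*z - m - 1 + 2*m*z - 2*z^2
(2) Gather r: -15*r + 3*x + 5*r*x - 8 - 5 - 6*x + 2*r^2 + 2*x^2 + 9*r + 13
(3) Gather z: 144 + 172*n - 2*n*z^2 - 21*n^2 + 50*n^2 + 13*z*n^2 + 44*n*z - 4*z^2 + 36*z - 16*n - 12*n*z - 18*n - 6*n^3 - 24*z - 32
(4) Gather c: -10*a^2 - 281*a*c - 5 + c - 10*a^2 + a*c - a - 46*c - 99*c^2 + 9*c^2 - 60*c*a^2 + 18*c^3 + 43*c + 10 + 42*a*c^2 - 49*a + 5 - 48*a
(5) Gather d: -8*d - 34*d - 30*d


(1) = -m - 2*z^2 + z*(2*m + 3) - 1
(2) = 2*r^2 + r*(5*x - 6) + 2*x^2 - 3*x
(3) = -6*n^3 + 29*n^2 + 138*n + z^2*(-2*n - 4) + z*(13*n^2 + 32*n + 12) + 112
(4) = -20*a^2 - 98*a + 18*c^3 + c^2*(42*a - 90) + c*(-60*a^2 - 280*a - 2) + 10
(5) = -72*d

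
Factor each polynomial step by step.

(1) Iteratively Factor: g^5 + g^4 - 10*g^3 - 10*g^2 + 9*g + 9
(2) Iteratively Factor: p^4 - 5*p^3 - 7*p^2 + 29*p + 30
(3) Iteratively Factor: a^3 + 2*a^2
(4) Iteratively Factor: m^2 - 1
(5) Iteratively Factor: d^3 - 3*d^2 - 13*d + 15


(1) = (g + 1)*(g^4 - 10*g^2 + 9) = (g + 1)*(g + 3)*(g^3 - 3*g^2 - g + 3) = (g - 3)*(g + 1)*(g + 3)*(g^2 - 1) = (g - 3)*(g + 1)^2*(g + 3)*(g - 1)
(2) = (p + 2)*(p^3 - 7*p^2 + 7*p + 15) = (p + 1)*(p + 2)*(p^2 - 8*p + 15) = (p - 5)*(p + 1)*(p + 2)*(p - 3)
(3) = (a)*(a^2 + 2*a) = a*(a + 2)*(a)
(4) = (m + 1)*(m - 1)
(5) = (d - 1)*(d^2 - 2*d - 15) = (d - 1)*(d + 3)*(d - 5)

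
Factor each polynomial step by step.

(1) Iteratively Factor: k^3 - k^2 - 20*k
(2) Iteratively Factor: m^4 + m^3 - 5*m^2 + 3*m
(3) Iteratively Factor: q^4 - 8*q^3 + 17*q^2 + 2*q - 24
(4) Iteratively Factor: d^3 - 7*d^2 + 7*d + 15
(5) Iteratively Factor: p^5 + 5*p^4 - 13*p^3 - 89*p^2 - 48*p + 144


(1) = (k + 4)*(k^2 - 5*k) = (k - 5)*(k + 4)*(k)
(2) = (m - 1)*(m^3 + 2*m^2 - 3*m) = (m - 1)*(m + 3)*(m^2 - m) = (m - 1)^2*(m + 3)*(m)
(3) = (q - 4)*(q^3 - 4*q^2 + q + 6) = (q - 4)*(q + 1)*(q^2 - 5*q + 6) = (q - 4)*(q - 2)*(q + 1)*(q - 3)
(4) = (d - 3)*(d^2 - 4*d - 5) = (d - 3)*(d + 1)*(d - 5)
(5) = (p - 1)*(p^4 + 6*p^3 - 7*p^2 - 96*p - 144) = (p - 1)*(p + 3)*(p^3 + 3*p^2 - 16*p - 48) = (p - 4)*(p - 1)*(p + 3)*(p^2 + 7*p + 12) = (p - 4)*(p - 1)*(p + 3)^2*(p + 4)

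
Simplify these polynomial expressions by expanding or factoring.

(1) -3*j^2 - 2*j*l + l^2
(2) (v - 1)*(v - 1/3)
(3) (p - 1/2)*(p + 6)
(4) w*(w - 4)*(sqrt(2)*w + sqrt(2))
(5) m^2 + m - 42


(1) = (-3*j + l)*(j + l)
(2) = v^2 - 4*v/3 + 1/3
(3) = p^2 + 11*p/2 - 3
(4) = sqrt(2)*w^3 - 3*sqrt(2)*w^2 - 4*sqrt(2)*w
(5) = (m - 6)*(m + 7)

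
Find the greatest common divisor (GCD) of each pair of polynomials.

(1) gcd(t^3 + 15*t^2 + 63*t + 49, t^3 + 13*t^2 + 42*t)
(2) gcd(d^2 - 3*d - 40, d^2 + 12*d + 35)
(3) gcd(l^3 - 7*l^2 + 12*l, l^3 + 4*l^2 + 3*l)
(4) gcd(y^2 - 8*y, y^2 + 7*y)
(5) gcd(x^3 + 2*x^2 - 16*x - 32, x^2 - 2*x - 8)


(1) = gcd((t + 1)*(t + 7)^2, t*(t + 6)*(t + 7)) = t + 7
(2) = d + 5
(3) = l
(4) = y
(5) = gcd((x - 4)*(x + 2)*(x + 4), (x - 4)*(x + 2)) = x^2 - 2*x - 8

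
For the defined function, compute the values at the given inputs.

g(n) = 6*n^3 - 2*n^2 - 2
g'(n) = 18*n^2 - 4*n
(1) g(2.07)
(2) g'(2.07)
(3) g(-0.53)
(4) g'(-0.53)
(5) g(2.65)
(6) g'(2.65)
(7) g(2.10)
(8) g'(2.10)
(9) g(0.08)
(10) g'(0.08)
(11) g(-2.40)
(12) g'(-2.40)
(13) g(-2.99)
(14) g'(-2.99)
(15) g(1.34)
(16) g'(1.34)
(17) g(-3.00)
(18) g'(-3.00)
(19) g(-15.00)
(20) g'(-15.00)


(1) = 42.65
(2) = 68.85
(3) = -3.46
(4) = 7.18
(5) = 95.61
(6) = 115.81
(7) = 44.75
(8) = 70.98
(9) = -2.01
(10) = -0.20
(11) = -96.46
(12) = 113.28
(13) = -180.27
(14) = 172.88
(15) = 8.85
(16) = 26.96
(17) = -182.00
(18) = 174.00
(19) = -20702.00
(20) = 4110.00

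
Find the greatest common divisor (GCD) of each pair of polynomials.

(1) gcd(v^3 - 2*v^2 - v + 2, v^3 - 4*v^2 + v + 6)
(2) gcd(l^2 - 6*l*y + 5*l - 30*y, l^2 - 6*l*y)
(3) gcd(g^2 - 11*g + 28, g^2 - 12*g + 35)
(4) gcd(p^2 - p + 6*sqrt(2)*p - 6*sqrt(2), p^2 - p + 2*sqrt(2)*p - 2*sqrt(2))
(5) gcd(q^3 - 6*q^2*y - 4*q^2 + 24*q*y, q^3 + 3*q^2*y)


(1) = v^2 - v - 2
(2) = -l + 6*y
(3) = gcd((g - 7)*(g - 4), (g - 7)*(g - 5)) = g - 7
(4) = gcd((p - 1)*(p + 6*sqrt(2)), (p - 1)*(p + 2*sqrt(2))) = p - 1
(5) = gcd(q*(q - 4)*(q - 6*y), q^2*(q + 3*y)) = q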